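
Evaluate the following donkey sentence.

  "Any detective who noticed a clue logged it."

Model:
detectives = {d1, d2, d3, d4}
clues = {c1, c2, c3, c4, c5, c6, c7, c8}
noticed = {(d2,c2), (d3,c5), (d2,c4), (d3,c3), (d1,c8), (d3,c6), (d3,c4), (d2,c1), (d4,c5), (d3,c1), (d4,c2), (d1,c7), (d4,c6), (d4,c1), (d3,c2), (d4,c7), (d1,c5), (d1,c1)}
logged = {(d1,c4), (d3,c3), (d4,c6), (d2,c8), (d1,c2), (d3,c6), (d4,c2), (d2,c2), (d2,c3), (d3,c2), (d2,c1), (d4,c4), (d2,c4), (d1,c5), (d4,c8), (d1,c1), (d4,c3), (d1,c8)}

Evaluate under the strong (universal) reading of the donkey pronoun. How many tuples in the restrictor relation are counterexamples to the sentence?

7

"it" takes "a clue" as antecedent — a donkey pronoun bound across the clause boundary.
Strong reading: for every (d,c) with noticed(d,c), logged(d,c).
Restrictor pairs: (d1,c1) ✓  (d1,c5) ✓  (d1,c7) ✗  (d1,c8) ✓  (d2,c1) ✓  (d2,c2) ✓  (d2,c4) ✓  (d3,c1) ✗  (d3,c2) ✓  (d3,c3) ✓  (d3,c4) ✗  (d3,c5) ✗  (d3,c6) ✓  (d4,c1) ✗  (d4,c2) ✓  (d4,c5) ✗  (d4,c6) ✓  (d4,c7) ✗
Counterexamples (restrictor pairs failing the scope): 7.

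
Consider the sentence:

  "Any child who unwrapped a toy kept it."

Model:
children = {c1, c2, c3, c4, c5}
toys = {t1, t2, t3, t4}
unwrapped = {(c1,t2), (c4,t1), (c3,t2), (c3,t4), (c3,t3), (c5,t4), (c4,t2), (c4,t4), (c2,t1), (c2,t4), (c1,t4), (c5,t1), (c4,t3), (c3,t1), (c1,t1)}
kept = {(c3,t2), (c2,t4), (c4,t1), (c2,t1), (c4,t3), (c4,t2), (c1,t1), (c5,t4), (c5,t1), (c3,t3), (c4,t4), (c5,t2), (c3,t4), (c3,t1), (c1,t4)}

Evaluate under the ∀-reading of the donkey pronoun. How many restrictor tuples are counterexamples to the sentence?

"it" takes "a toy" as antecedent — a donkey pronoun bound across the clause boundary.
Strong reading: for every (c,t) with unwrapped(c,t), kept(c,t).
Restrictor pairs: (c1,t1) ✓  (c1,t2) ✗  (c1,t4) ✓  (c2,t1) ✓  (c2,t4) ✓  (c3,t1) ✓  (c3,t2) ✓  (c3,t3) ✓  (c3,t4) ✓  (c4,t1) ✓  (c4,t2) ✓  (c4,t3) ✓  (c4,t4) ✓  (c5,t1) ✓  (c5,t4) ✓
Counterexamples (restrictor pairs failing the scope): 1.

1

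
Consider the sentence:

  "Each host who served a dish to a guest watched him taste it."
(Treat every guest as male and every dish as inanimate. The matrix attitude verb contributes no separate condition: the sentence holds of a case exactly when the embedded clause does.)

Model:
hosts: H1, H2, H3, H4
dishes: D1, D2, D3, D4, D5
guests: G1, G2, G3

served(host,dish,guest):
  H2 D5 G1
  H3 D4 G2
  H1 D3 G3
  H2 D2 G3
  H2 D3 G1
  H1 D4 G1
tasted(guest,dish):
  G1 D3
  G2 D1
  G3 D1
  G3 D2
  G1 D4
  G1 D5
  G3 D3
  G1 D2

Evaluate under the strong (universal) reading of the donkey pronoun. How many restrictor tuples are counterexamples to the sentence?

"him" takes "a guest" as antecedent and "it" takes "a dish"; both are donkey pronouns co-varying with the restrictor.
Strong reading: for every (h,d,g) with served(h,d,g), tasted(g,d).
Restrictor triples: (H1,D3,G3)→tasted(G3,D3) ✓  (H1,D4,G1)→tasted(G1,D4) ✓  (H2,D2,G3)→tasted(G3,D2) ✓  (H2,D3,G1)→tasted(G1,D3) ✓  (H2,D5,G1)→tasted(G1,D5) ✓  (H3,D4,G2)→tasted(G2,D4) ✗
Counterexamples (restrictor triples failing the scope): 1.

1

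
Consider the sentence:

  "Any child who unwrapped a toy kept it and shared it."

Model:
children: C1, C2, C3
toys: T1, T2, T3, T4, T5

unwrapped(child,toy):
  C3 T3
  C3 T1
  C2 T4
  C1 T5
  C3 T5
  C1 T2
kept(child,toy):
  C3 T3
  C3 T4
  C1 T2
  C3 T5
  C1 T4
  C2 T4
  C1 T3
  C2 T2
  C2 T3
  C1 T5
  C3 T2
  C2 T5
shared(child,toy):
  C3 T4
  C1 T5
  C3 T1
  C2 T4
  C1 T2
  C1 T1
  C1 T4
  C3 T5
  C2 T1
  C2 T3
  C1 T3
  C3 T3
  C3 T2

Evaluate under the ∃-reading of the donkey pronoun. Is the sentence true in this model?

True

"it" takes "a toy" as antecedent — a donkey pronoun bound across the clause boundary.
Weak reading: every child c with some unwrapped-toy has at least one unwrapped-toy t such that kept(c,t) ∧ shared(c,t).
Per child: C1:✓  C2:✓  C3:✓
Every child in the restrictor has a witness.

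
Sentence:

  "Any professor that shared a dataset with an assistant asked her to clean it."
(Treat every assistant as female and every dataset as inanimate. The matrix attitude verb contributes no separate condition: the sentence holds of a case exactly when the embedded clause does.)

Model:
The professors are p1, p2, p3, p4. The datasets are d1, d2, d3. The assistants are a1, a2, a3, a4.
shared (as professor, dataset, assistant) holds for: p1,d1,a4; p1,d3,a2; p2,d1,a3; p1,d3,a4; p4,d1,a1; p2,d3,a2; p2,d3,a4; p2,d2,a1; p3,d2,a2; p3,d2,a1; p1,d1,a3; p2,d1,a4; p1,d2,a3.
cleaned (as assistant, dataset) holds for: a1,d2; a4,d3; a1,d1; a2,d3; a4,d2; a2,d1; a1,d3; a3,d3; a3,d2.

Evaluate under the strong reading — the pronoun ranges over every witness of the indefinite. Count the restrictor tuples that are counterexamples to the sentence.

"her" takes "an assistant" as antecedent and "it" takes "a dataset"; both are donkey pronouns co-varying with the restrictor.
Strong reading: for every (p,d,a) with shared(p,d,a), cleaned(a,d).
Restrictor triples: (p1,d1,a3)→cleaned(a3,d1) ✗  (p1,d1,a4)→cleaned(a4,d1) ✗  (p1,d2,a3)→cleaned(a3,d2) ✓  (p1,d3,a2)→cleaned(a2,d3) ✓  (p1,d3,a4)→cleaned(a4,d3) ✓  (p2,d1,a3)→cleaned(a3,d1) ✗  (p2,d1,a4)→cleaned(a4,d1) ✗  (p2,d2,a1)→cleaned(a1,d2) ✓  (p2,d3,a2)→cleaned(a2,d3) ✓  (p2,d3,a4)→cleaned(a4,d3) ✓  (p3,d2,a1)→cleaned(a1,d2) ✓  (p3,d2,a2)→cleaned(a2,d2) ✗  (p4,d1,a1)→cleaned(a1,d1) ✓
Counterexamples (restrictor triples failing the scope): 5.

5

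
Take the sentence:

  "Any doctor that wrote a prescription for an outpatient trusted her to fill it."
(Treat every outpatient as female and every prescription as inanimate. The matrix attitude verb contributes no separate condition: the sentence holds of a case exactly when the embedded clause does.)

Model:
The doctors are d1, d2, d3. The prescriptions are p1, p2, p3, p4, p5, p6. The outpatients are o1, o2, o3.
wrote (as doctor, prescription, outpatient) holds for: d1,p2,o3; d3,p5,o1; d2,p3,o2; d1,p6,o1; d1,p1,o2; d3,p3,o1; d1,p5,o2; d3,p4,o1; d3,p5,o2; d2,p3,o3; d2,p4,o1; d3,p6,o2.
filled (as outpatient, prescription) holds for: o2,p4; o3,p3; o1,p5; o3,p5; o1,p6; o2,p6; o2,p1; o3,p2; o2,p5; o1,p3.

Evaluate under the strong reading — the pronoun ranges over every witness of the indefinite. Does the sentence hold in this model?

"her" takes "an outpatient" as antecedent and "it" takes "a prescription"; both are donkey pronouns co-varying with the restrictor.
Strong reading: for every (d,p,o) with wrote(d,p,o), filled(o,p).
Restrictor triples: (d1,p1,o2)→filled(o2,p1) ✓  (d1,p2,o3)→filled(o3,p2) ✓  (d1,p5,o2)→filled(o2,p5) ✓  (d1,p6,o1)→filled(o1,p6) ✓  (d2,p3,o2)→filled(o2,p3) ✗  (d2,p3,o3)→filled(o3,p3) ✓  (d2,p4,o1)→filled(o1,p4) ✗  (d3,p3,o1)→filled(o1,p3) ✓  (d3,p4,o1)→filled(o1,p4) ✗  (d3,p5,o1)→filled(o1,p5) ✓  (d3,p5,o2)→filled(o2,p5) ✓  (d3,p6,o2)→filled(o2,p6) ✓
Counterexample: (d2,p3,o2) — filled(o2,p3) does not hold.

False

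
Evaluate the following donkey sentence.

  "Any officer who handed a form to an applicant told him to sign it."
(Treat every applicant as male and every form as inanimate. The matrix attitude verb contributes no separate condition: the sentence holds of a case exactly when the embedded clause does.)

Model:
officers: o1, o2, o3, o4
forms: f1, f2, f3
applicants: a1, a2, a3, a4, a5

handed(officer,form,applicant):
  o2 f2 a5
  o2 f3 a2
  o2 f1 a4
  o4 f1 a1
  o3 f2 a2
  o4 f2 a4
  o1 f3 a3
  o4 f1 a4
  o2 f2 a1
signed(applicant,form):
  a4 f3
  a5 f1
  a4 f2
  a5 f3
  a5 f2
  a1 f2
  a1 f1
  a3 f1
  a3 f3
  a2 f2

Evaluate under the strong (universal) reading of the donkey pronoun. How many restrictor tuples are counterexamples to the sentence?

"him" takes "an applicant" as antecedent and "it" takes "a form"; both are donkey pronouns co-varying with the restrictor.
Strong reading: for every (o,f,a) with handed(o,f,a), signed(a,f).
Restrictor triples: (o1,f3,a3)→signed(a3,f3) ✓  (o2,f1,a4)→signed(a4,f1) ✗  (o2,f2,a1)→signed(a1,f2) ✓  (o2,f2,a5)→signed(a5,f2) ✓  (o2,f3,a2)→signed(a2,f3) ✗  (o3,f2,a2)→signed(a2,f2) ✓  (o4,f1,a1)→signed(a1,f1) ✓  (o4,f1,a4)→signed(a4,f1) ✗  (o4,f2,a4)→signed(a4,f2) ✓
Counterexamples (restrictor triples failing the scope): 3.

3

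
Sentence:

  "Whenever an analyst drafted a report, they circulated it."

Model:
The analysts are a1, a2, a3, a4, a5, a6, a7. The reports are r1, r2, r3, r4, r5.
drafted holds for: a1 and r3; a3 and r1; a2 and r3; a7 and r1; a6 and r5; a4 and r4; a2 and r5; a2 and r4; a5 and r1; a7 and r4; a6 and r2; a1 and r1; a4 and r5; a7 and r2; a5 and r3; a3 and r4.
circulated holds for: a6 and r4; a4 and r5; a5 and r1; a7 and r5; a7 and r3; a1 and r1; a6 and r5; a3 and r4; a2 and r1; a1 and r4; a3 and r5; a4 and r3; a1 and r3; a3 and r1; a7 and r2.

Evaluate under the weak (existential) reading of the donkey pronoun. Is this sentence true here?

False

"it" takes "a report" as antecedent — a donkey pronoun bound across the clause boundary.
Weak reading: every analyst a with some drafted-report has at least one drafted-report r such that circulated(a,r).
Per analyst: a1:✓  a2:✗  a3:✓  a4:✓  a5:✓  a6:✓  a7:✓
a2 has no witness among its drafted-reports.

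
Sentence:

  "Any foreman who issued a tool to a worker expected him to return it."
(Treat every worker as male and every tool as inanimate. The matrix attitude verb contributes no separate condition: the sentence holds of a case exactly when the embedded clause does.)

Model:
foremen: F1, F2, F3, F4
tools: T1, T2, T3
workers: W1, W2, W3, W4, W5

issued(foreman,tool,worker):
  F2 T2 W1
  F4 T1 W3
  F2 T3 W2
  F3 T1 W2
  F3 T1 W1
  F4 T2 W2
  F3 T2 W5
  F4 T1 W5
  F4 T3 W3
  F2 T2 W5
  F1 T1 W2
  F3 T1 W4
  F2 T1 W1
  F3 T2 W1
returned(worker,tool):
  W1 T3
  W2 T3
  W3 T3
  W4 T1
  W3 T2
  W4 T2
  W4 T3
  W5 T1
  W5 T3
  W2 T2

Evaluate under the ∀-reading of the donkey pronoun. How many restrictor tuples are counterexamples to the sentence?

9

"him" takes "a worker" as antecedent and "it" takes "a tool"; both are donkey pronouns co-varying with the restrictor.
Strong reading: for every (f,t,w) with issued(f,t,w), returned(w,t).
Restrictor triples: (F1,T1,W2)→returned(W2,T1) ✗  (F2,T1,W1)→returned(W1,T1) ✗  (F2,T2,W1)→returned(W1,T2) ✗  (F2,T2,W5)→returned(W5,T2) ✗  (F2,T3,W2)→returned(W2,T3) ✓  (F3,T1,W1)→returned(W1,T1) ✗  (F3,T1,W2)→returned(W2,T1) ✗  (F3,T1,W4)→returned(W4,T1) ✓  (F3,T2,W1)→returned(W1,T2) ✗  (F3,T2,W5)→returned(W5,T2) ✗  (F4,T1,W3)→returned(W3,T1) ✗  (F4,T1,W5)→returned(W5,T1) ✓  (F4,T2,W2)→returned(W2,T2) ✓  (F4,T3,W3)→returned(W3,T3) ✓
Counterexamples (restrictor triples failing the scope): 9.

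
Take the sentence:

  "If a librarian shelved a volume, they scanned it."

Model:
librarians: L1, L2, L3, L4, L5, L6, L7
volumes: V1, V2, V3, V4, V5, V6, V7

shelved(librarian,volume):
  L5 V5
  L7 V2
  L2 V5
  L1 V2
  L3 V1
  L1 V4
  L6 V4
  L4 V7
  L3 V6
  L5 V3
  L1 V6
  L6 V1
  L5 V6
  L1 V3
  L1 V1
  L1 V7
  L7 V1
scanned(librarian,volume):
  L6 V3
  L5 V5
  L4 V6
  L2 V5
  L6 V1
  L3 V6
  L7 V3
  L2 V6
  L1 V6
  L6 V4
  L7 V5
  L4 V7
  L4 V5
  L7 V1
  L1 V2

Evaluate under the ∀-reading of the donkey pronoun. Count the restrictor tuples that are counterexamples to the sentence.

"it" takes "a volume" as antecedent — a donkey pronoun bound across the clause boundary.
Strong reading: for every (l,v) with shelved(l,v), scanned(l,v).
Restrictor pairs: (L1,V1) ✗  (L1,V2) ✓  (L1,V3) ✗  (L1,V4) ✗  (L1,V6) ✓  (L1,V7) ✗  (L2,V5) ✓  (L3,V1) ✗  (L3,V6) ✓  (L4,V7) ✓  (L5,V3) ✗  (L5,V5) ✓  (L5,V6) ✗  (L6,V1) ✓  (L6,V4) ✓  (L7,V1) ✓  (L7,V2) ✗
Counterexamples (restrictor pairs failing the scope): 8.

8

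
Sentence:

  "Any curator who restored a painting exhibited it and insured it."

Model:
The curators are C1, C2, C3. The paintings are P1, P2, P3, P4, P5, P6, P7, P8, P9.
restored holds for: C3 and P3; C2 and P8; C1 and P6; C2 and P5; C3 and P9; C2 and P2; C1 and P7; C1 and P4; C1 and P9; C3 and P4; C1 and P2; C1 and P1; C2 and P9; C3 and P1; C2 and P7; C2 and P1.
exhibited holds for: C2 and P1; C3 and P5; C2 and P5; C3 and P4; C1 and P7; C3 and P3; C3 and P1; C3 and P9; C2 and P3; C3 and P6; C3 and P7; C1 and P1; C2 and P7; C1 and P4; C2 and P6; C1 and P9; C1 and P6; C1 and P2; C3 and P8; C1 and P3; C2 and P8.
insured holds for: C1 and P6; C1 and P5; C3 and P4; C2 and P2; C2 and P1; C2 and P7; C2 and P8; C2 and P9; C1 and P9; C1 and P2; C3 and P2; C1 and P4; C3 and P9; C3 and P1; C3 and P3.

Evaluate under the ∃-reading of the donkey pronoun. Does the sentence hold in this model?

"it" takes "a painting" as antecedent — a donkey pronoun bound across the clause boundary.
Weak reading: every curator c with some restored-painting has at least one restored-painting p such that exhibited(c,p) ∧ insured(c,p).
Per curator: C1:✓  C2:✓  C3:✓
Every curator in the restrictor has a witness.

True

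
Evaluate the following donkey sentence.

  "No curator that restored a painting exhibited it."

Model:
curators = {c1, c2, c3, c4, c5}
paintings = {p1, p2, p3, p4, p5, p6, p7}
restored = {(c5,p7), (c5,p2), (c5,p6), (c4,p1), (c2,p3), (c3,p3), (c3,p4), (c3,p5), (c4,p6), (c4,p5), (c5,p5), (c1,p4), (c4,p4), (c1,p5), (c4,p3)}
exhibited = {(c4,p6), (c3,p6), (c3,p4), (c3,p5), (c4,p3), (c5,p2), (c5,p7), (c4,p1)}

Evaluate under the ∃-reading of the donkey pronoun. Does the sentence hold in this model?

"it" takes "a painting" as antecedent — a donkey pronoun bound across the clause boundary.
Truth condition: for no (c,p) with restored(c,p) does exhibited(c,p) hold.
Restrictor pairs — does the scope hold? (c1,p4):fails  (c1,p5):fails  (c2,p3):fails  (c3,p3):fails  (c3,p4):holds  (c3,p5):holds  (c4,p1):holds  (c4,p3):holds  (c4,p4):fails  (c4,p5):fails  (c4,p6):holds  (c5,p2):holds  (c5,p5):fails  (c5,p6):fails  (c5,p7):holds
Scope holds for 7 pair(s), so the sentence is false.

False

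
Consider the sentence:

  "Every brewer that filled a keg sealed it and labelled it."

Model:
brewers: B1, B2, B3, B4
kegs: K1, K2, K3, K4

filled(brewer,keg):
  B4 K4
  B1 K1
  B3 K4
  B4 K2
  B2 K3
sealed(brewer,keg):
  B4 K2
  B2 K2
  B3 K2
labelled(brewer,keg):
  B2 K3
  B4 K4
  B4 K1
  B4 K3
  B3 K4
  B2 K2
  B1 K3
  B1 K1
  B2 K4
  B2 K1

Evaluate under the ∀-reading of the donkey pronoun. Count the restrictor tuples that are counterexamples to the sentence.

"it" takes "a keg" as antecedent — a donkey pronoun bound across the clause boundary.
Strong reading: for every (b,k) with filled(b,k), sealed(b,k) ∧ labelled(b,k).
Restrictor pairs: (B1,K1) ✗  (B2,K3) ✗  (B3,K4) ✗  (B4,K2) ✗  (B4,K4) ✗
Counterexamples (restrictor pairs failing the scope): 5.

5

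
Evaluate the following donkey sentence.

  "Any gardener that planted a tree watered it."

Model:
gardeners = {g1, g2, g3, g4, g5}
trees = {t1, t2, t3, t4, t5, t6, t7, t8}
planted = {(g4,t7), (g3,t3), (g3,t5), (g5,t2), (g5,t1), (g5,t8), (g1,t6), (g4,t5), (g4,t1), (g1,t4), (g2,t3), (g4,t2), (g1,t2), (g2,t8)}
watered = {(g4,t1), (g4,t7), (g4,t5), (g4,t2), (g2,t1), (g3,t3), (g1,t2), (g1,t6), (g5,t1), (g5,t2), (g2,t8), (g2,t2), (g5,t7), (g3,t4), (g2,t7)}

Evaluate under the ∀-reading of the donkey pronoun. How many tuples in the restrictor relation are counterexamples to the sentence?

4

"it" takes "a tree" as antecedent — a donkey pronoun bound across the clause boundary.
Strong reading: for every (g,t) with planted(g,t), watered(g,t).
Restrictor pairs: (g1,t2) ✓  (g1,t4) ✗  (g1,t6) ✓  (g2,t3) ✗  (g2,t8) ✓  (g3,t3) ✓  (g3,t5) ✗  (g4,t1) ✓  (g4,t2) ✓  (g4,t5) ✓  (g4,t7) ✓  (g5,t1) ✓  (g5,t2) ✓  (g5,t8) ✗
Counterexamples (restrictor pairs failing the scope): 4.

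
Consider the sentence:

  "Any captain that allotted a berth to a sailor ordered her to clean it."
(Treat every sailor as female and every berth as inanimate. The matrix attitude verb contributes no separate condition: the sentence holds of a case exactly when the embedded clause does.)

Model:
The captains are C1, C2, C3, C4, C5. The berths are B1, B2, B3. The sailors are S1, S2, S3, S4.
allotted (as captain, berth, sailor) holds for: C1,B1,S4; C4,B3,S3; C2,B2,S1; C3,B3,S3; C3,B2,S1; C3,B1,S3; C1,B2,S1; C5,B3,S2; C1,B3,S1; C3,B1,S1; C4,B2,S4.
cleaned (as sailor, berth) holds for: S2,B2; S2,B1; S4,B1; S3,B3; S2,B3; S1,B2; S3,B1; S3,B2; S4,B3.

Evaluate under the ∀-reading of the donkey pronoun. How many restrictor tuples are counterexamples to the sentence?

"her" takes "a sailor" as antecedent and "it" takes "a berth"; both are donkey pronouns co-varying with the restrictor.
Strong reading: for every (c,b,s) with allotted(c,b,s), cleaned(s,b).
Restrictor triples: (C1,B1,S4)→cleaned(S4,B1) ✓  (C1,B2,S1)→cleaned(S1,B2) ✓  (C1,B3,S1)→cleaned(S1,B3) ✗  (C2,B2,S1)→cleaned(S1,B2) ✓  (C3,B1,S1)→cleaned(S1,B1) ✗  (C3,B1,S3)→cleaned(S3,B1) ✓  (C3,B2,S1)→cleaned(S1,B2) ✓  (C3,B3,S3)→cleaned(S3,B3) ✓  (C4,B2,S4)→cleaned(S4,B2) ✗  (C4,B3,S3)→cleaned(S3,B3) ✓  (C5,B3,S2)→cleaned(S2,B3) ✓
Counterexamples (restrictor triples failing the scope): 3.

3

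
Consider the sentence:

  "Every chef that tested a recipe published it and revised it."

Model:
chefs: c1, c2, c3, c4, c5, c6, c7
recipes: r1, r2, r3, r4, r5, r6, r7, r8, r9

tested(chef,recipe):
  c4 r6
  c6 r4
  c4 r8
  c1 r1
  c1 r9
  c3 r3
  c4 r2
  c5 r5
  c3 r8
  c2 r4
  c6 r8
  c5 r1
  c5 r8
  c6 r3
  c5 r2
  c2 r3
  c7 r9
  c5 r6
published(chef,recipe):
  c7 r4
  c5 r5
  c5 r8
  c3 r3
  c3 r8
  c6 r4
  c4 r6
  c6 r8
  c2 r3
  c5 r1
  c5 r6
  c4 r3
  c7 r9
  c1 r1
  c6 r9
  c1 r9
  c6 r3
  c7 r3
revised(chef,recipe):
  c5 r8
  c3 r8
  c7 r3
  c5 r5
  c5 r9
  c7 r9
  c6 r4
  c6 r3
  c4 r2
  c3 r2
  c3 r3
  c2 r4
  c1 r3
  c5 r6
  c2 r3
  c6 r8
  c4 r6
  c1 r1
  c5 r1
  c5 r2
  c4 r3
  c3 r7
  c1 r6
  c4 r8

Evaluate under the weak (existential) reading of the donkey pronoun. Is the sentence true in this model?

True

"it" takes "a recipe" as antecedent — a donkey pronoun bound across the clause boundary.
Weak reading: every chef c with some tested-recipe has at least one tested-recipe r such that published(c,r) ∧ revised(c,r).
Per chef: c1:✓  c2:✓  c3:✓  c4:✓  c5:✓  c6:✓  c7:✓
Every chef in the restrictor has a witness.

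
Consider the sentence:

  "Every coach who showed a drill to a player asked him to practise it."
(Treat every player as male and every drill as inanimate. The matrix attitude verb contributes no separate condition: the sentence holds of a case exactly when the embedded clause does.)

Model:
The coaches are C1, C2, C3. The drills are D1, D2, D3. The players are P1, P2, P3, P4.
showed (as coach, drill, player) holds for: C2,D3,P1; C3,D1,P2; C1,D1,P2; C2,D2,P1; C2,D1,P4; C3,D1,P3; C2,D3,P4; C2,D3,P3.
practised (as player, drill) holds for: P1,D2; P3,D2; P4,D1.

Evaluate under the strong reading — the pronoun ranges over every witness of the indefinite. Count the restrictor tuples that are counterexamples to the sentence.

6

"him" takes "a player" as antecedent and "it" takes "a drill"; both are donkey pronouns co-varying with the restrictor.
Strong reading: for every (c,d,p) with showed(c,d,p), practised(p,d).
Restrictor triples: (C1,D1,P2)→practised(P2,D1) ✗  (C2,D1,P4)→practised(P4,D1) ✓  (C2,D2,P1)→practised(P1,D2) ✓  (C2,D3,P1)→practised(P1,D3) ✗  (C2,D3,P3)→practised(P3,D3) ✗  (C2,D3,P4)→practised(P4,D3) ✗  (C3,D1,P2)→practised(P2,D1) ✗  (C3,D1,P3)→practised(P3,D1) ✗
Counterexamples (restrictor triples failing the scope): 6.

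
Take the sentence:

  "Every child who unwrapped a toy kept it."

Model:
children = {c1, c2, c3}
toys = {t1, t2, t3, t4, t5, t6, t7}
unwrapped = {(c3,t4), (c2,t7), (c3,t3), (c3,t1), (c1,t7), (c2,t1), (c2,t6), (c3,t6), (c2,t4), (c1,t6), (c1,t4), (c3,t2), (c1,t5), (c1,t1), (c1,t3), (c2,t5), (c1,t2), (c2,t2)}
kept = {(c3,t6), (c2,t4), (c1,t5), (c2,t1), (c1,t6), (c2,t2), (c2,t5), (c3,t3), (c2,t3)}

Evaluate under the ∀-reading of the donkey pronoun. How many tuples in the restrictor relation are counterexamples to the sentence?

10

"it" takes "a toy" as antecedent — a donkey pronoun bound across the clause boundary.
Strong reading: for every (c,t) with unwrapped(c,t), kept(c,t).
Restrictor pairs: (c1,t1) ✗  (c1,t2) ✗  (c1,t3) ✗  (c1,t4) ✗  (c1,t5) ✓  (c1,t6) ✓  (c1,t7) ✗  (c2,t1) ✓  (c2,t2) ✓  (c2,t4) ✓  (c2,t5) ✓  (c2,t6) ✗  (c2,t7) ✗  (c3,t1) ✗  (c3,t2) ✗  (c3,t3) ✓  (c3,t4) ✗  (c3,t6) ✓
Counterexamples (restrictor pairs failing the scope): 10.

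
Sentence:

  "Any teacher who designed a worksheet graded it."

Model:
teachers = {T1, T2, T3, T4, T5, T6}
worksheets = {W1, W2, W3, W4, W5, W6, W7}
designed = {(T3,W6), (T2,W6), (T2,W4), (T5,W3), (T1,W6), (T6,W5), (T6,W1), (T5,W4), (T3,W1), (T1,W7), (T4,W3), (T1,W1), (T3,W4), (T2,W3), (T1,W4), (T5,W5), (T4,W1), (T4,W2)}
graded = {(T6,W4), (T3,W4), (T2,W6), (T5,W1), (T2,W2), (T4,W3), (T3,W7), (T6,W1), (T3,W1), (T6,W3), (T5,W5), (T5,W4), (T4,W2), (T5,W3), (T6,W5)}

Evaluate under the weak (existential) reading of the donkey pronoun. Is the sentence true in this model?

False

"it" takes "a worksheet" as antecedent — a donkey pronoun bound across the clause boundary.
Weak reading: every teacher t with some designed-worksheet has at least one designed-worksheet w such that graded(t,w).
Per teacher: T1:✗  T2:✓  T3:✓  T4:✓  T5:✓  T6:✓
T1 has no witness among its designed-worksheets.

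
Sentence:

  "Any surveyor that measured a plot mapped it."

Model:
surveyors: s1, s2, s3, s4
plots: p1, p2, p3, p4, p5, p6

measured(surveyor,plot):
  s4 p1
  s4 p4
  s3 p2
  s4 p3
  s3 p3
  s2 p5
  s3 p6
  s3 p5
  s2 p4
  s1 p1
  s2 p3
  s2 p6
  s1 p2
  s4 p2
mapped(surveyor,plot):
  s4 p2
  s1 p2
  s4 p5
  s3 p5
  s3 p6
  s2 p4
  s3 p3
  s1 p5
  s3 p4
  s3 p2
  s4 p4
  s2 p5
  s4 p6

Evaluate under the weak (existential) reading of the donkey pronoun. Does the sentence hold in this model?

"it" takes "a plot" as antecedent — a donkey pronoun bound across the clause boundary.
Weak reading: every surveyor s with some measured-plot has at least one measured-plot p such that mapped(s,p).
Per surveyor: s1:✓  s2:✓  s3:✓  s4:✓
Every surveyor in the restrictor has a witness.

True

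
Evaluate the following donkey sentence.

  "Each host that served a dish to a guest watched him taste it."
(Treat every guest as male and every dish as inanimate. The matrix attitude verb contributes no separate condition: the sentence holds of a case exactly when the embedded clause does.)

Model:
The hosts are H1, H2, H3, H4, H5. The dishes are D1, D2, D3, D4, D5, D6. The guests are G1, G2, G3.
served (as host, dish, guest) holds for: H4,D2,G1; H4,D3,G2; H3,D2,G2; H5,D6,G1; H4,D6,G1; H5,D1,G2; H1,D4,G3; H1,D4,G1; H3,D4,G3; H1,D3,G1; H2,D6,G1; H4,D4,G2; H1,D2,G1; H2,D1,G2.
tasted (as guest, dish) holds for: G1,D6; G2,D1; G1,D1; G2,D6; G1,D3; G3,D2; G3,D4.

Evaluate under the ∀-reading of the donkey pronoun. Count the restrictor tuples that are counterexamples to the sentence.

6

"him" takes "a guest" as antecedent and "it" takes "a dish"; both are donkey pronouns co-varying with the restrictor.
Strong reading: for every (h,d,g) with served(h,d,g), tasted(g,d).
Restrictor triples: (H1,D2,G1)→tasted(G1,D2) ✗  (H1,D3,G1)→tasted(G1,D3) ✓  (H1,D4,G1)→tasted(G1,D4) ✗  (H1,D4,G3)→tasted(G3,D4) ✓  (H2,D1,G2)→tasted(G2,D1) ✓  (H2,D6,G1)→tasted(G1,D6) ✓  (H3,D2,G2)→tasted(G2,D2) ✗  (H3,D4,G3)→tasted(G3,D4) ✓  (H4,D2,G1)→tasted(G1,D2) ✗  (H4,D3,G2)→tasted(G2,D3) ✗  (H4,D4,G2)→tasted(G2,D4) ✗  (H4,D6,G1)→tasted(G1,D6) ✓  (H5,D1,G2)→tasted(G2,D1) ✓  (H5,D6,G1)→tasted(G1,D6) ✓
Counterexamples (restrictor triples failing the scope): 6.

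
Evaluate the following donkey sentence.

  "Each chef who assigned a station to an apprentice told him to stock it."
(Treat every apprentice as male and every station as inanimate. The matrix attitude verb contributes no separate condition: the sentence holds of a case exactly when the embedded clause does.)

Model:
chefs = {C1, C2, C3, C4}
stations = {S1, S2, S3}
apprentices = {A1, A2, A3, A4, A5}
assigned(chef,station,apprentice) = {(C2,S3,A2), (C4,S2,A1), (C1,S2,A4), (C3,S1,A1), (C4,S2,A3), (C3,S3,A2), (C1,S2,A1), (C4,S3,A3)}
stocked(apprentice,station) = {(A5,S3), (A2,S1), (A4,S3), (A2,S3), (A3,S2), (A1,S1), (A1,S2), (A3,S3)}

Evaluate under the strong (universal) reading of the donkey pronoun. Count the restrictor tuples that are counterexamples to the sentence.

1

"him" takes "an apprentice" as antecedent and "it" takes "a station"; both are donkey pronouns co-varying with the restrictor.
Strong reading: for every (c,s,a) with assigned(c,s,a), stocked(a,s).
Restrictor triples: (C1,S2,A1)→stocked(A1,S2) ✓  (C1,S2,A4)→stocked(A4,S2) ✗  (C2,S3,A2)→stocked(A2,S3) ✓  (C3,S1,A1)→stocked(A1,S1) ✓  (C3,S3,A2)→stocked(A2,S3) ✓  (C4,S2,A1)→stocked(A1,S2) ✓  (C4,S2,A3)→stocked(A3,S2) ✓  (C4,S3,A3)→stocked(A3,S3) ✓
Counterexamples (restrictor triples failing the scope): 1.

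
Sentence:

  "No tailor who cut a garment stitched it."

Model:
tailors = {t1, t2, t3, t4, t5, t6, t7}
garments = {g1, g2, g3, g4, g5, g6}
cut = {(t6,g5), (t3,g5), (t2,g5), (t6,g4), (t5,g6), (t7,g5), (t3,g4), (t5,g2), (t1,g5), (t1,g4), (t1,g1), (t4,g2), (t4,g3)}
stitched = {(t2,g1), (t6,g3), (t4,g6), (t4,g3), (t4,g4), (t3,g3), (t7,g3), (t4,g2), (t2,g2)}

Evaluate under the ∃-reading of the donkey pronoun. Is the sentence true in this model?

False

"it" takes "a garment" as antecedent — a donkey pronoun bound across the clause boundary.
Truth condition: for no (t,g) with cut(t,g) does stitched(t,g) hold.
Restrictor pairs — does the scope hold? (t1,g1):fails  (t1,g4):fails  (t1,g5):fails  (t2,g5):fails  (t3,g4):fails  (t3,g5):fails  (t4,g2):holds  (t4,g3):holds  (t5,g2):fails  (t5,g6):fails  (t6,g4):fails  (t6,g5):fails  (t7,g5):fails
Scope holds for 2 pair(s), so the sentence is false.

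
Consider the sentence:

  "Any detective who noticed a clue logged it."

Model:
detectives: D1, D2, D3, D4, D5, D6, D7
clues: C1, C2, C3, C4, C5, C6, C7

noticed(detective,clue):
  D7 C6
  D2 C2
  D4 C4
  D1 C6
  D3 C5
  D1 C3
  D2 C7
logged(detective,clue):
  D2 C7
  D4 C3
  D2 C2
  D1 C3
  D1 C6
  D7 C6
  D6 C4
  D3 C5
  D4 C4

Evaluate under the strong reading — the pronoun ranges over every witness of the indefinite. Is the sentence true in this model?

"it" takes "a clue" as antecedent — a donkey pronoun bound across the clause boundary.
Strong reading: for every (d,c) with noticed(d,c), logged(d,c).
Restrictor pairs: (D1,C3) ✓  (D1,C6) ✓  (D2,C2) ✓  (D2,C7) ✓  (D3,C5) ✓  (D4,C4) ✓  (D7,C6) ✓
Every restrictor pair satisfies the scope.

True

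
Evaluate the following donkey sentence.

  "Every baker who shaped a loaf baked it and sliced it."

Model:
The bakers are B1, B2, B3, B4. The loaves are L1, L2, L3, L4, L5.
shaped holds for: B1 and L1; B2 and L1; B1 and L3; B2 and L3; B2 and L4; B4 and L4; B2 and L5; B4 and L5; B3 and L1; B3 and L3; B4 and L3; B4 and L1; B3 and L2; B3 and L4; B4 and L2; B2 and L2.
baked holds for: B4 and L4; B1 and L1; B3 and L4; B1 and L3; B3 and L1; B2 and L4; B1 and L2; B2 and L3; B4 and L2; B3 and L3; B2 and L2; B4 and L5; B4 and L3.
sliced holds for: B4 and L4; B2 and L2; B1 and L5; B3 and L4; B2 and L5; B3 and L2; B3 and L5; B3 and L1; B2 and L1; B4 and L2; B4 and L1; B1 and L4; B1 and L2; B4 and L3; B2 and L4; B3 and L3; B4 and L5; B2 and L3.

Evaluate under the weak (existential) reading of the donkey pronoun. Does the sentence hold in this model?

"it" takes "a loaf" as antecedent — a donkey pronoun bound across the clause boundary.
Weak reading: every baker b with some shaped-loaf has at least one shaped-loaf l such that baked(b,l) ∧ sliced(b,l).
Per baker: B1:✗  B2:✓  B3:✓  B4:✓
B1 has no witness among its shaped-loaves.

False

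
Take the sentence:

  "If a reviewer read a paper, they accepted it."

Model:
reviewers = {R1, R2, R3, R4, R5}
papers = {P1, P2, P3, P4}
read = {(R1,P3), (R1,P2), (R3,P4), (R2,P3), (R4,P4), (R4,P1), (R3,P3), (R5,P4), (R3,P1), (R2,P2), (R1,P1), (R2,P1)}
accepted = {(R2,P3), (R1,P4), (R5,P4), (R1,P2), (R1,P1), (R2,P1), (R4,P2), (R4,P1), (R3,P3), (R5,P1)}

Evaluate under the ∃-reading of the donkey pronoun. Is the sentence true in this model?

"it" takes "a paper" as antecedent — a donkey pronoun bound across the clause boundary.
Weak reading: every reviewer r with some read-paper has at least one read-paper p such that accepted(r,p).
Per reviewer: R1:✓  R2:✓  R3:✓  R4:✓  R5:✓
Every reviewer in the restrictor has a witness.

True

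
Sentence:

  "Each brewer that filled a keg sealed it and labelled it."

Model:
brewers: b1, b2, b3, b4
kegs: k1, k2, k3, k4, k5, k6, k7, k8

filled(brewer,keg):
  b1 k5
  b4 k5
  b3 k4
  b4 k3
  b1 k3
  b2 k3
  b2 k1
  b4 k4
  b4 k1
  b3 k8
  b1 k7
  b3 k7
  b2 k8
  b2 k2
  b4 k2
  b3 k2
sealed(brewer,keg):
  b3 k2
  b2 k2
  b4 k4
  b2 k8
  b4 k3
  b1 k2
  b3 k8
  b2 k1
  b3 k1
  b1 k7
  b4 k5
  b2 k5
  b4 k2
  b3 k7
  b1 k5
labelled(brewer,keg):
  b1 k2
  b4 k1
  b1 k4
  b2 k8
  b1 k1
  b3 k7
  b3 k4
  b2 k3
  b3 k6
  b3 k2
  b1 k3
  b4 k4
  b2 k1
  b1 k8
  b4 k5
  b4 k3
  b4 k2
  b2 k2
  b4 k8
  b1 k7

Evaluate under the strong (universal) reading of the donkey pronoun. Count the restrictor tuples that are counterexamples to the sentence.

6

"it" takes "a keg" as antecedent — a donkey pronoun bound across the clause boundary.
Strong reading: for every (b,k) with filled(b,k), sealed(b,k) ∧ labelled(b,k).
Restrictor pairs: (b1,k3) ✗  (b1,k5) ✗  (b1,k7) ✓  (b2,k1) ✓  (b2,k2) ✓  (b2,k3) ✗  (b2,k8) ✓  (b3,k2) ✓  (b3,k4) ✗  (b3,k7) ✓  (b3,k8) ✗  (b4,k1) ✗  (b4,k2) ✓  (b4,k3) ✓  (b4,k4) ✓  (b4,k5) ✓
Counterexamples (restrictor pairs failing the scope): 6.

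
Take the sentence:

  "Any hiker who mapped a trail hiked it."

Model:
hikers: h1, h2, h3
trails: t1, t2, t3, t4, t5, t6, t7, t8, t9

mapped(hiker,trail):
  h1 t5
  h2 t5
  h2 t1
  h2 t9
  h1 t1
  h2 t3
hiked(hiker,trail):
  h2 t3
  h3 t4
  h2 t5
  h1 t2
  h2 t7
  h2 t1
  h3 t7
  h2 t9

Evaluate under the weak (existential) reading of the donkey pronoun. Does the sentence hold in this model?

"it" takes "a trail" as antecedent — a donkey pronoun bound across the clause boundary.
Weak reading: every hiker h with some mapped-trail has at least one mapped-trail t such that hiked(h,t).
Per hiker: h1:✗  h2:✓
h1 has no witness among its mapped-trails.

False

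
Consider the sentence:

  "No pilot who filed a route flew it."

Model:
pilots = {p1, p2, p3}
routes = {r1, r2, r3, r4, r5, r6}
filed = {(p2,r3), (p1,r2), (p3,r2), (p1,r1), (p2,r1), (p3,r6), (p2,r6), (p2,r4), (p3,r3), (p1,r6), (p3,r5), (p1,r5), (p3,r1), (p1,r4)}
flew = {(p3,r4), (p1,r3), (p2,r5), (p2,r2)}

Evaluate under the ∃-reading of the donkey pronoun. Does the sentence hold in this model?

"it" takes "a route" as antecedent — a donkey pronoun bound across the clause boundary.
Truth condition: for no (p,r) with filed(p,r) does flew(p,r) hold.
Restrictor pairs — does the scope hold? (p1,r1):fails  (p1,r2):fails  (p1,r4):fails  (p1,r5):fails  (p1,r6):fails  (p2,r1):fails  (p2,r3):fails  (p2,r4):fails  (p2,r6):fails  (p3,r1):fails  (p3,r2):fails  (p3,r3):fails  (p3,r5):fails  (p3,r6):fails
Scope holds for no restrictor pair, so the sentence is true.

True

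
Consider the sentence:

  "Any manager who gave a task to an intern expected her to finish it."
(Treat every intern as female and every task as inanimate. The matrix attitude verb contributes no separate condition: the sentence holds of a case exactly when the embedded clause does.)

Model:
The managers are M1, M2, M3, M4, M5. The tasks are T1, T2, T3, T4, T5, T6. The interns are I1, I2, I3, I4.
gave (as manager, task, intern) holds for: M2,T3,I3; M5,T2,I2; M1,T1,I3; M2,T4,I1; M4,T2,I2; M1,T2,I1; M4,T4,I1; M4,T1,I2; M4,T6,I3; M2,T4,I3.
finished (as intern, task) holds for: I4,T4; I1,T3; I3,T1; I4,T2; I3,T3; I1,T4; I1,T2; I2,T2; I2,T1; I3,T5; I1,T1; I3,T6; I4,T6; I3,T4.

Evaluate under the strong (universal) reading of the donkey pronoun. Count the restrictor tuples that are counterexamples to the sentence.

0

"her" takes "an intern" as antecedent and "it" takes "a task"; both are donkey pronouns co-varying with the restrictor.
Strong reading: for every (m,t,i) with gave(m,t,i), finished(i,t).
Restrictor triples: (M1,T1,I3)→finished(I3,T1) ✓  (M1,T2,I1)→finished(I1,T2) ✓  (M2,T3,I3)→finished(I3,T3) ✓  (M2,T4,I1)→finished(I1,T4) ✓  (M2,T4,I3)→finished(I3,T4) ✓  (M4,T1,I2)→finished(I2,T1) ✓  (M4,T2,I2)→finished(I2,T2) ✓  (M4,T4,I1)→finished(I1,T4) ✓  (M4,T6,I3)→finished(I3,T6) ✓  (M5,T2,I2)→finished(I2,T2) ✓
Counterexamples (restrictor triples failing the scope): 0.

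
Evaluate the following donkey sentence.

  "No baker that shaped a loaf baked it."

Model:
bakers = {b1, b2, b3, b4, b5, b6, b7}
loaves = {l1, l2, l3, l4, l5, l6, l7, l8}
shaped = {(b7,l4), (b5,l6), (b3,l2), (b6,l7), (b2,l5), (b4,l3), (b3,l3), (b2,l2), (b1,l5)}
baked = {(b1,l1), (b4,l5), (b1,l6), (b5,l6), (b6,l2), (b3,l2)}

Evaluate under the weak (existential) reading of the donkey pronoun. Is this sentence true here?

False

"it" takes "a loaf" as antecedent — a donkey pronoun bound across the clause boundary.
Truth condition: for no (b,l) with shaped(b,l) does baked(b,l) hold.
Restrictor pairs — does the scope hold? (b1,l5):fails  (b2,l2):fails  (b2,l5):fails  (b3,l2):holds  (b3,l3):fails  (b4,l3):fails  (b5,l6):holds  (b6,l7):fails  (b7,l4):fails
Scope holds for 2 pair(s), so the sentence is false.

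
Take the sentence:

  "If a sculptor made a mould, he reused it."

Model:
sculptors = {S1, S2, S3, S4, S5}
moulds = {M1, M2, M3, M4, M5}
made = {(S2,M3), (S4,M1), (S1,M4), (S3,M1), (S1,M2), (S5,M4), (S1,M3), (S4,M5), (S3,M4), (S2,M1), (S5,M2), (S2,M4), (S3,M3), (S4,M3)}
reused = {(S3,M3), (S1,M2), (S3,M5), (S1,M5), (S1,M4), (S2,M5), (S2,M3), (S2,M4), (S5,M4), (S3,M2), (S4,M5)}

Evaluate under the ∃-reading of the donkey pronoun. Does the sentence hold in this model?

True

"it" takes "a mould" as antecedent — a donkey pronoun bound across the clause boundary.
Weak reading: every sculptor s with some made-mould has at least one made-mould m such that reused(s,m).
Per sculptor: S1:✓  S2:✓  S3:✓  S4:✓  S5:✓
Every sculptor in the restrictor has a witness.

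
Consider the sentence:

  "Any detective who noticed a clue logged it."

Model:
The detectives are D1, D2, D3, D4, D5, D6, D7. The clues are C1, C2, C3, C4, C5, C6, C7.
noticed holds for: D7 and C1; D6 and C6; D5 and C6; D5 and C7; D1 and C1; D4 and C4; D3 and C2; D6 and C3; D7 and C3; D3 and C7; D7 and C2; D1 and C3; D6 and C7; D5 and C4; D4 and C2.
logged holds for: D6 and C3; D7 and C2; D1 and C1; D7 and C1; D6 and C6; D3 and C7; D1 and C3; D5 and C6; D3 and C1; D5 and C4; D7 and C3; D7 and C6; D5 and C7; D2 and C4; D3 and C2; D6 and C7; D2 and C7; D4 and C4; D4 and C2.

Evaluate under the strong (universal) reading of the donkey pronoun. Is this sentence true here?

"it" takes "a clue" as antecedent — a donkey pronoun bound across the clause boundary.
Strong reading: for every (d,c) with noticed(d,c), logged(d,c).
Restrictor pairs: (D1,C1) ✓  (D1,C3) ✓  (D3,C2) ✓  (D3,C7) ✓  (D4,C2) ✓  (D4,C4) ✓  (D5,C4) ✓  (D5,C6) ✓  (D5,C7) ✓  (D6,C3) ✓  (D6,C6) ✓  (D6,C7) ✓  (D7,C1) ✓  (D7,C2) ✓  (D7,C3) ✓
Every restrictor pair satisfies the scope.

True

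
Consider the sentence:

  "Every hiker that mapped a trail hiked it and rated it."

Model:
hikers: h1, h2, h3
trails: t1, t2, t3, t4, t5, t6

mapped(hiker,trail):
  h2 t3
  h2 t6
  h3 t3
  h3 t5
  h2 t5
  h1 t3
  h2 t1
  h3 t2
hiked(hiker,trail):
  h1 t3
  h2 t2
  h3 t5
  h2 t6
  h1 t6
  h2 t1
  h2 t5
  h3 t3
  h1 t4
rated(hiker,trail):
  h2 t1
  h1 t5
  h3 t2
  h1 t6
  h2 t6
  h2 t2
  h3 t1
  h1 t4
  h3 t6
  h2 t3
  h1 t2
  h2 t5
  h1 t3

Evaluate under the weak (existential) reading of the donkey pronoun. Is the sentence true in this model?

"it" takes "a trail" as antecedent — a donkey pronoun bound across the clause boundary.
Weak reading: every hiker h with some mapped-trail has at least one mapped-trail t such that hiked(h,t) ∧ rated(h,t).
Per hiker: h1:✓  h2:✓  h3:✗
h3 has no witness among its mapped-trails.

False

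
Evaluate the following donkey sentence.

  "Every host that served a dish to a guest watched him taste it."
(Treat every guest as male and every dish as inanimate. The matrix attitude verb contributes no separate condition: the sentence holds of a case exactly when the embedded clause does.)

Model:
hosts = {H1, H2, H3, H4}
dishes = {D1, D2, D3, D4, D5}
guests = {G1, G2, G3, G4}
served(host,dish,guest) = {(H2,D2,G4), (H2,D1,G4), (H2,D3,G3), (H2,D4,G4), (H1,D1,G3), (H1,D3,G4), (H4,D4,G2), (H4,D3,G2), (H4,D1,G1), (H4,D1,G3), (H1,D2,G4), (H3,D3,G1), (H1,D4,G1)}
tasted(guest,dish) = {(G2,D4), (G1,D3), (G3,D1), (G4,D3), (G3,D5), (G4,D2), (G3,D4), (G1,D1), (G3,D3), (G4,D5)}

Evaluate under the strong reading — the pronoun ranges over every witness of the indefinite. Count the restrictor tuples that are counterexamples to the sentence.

4

"him" takes "a guest" as antecedent and "it" takes "a dish"; both are donkey pronouns co-varying with the restrictor.
Strong reading: for every (h,d,g) with served(h,d,g), tasted(g,d).
Restrictor triples: (H1,D1,G3)→tasted(G3,D1) ✓  (H1,D2,G4)→tasted(G4,D2) ✓  (H1,D3,G4)→tasted(G4,D3) ✓  (H1,D4,G1)→tasted(G1,D4) ✗  (H2,D1,G4)→tasted(G4,D1) ✗  (H2,D2,G4)→tasted(G4,D2) ✓  (H2,D3,G3)→tasted(G3,D3) ✓  (H2,D4,G4)→tasted(G4,D4) ✗  (H3,D3,G1)→tasted(G1,D3) ✓  (H4,D1,G1)→tasted(G1,D1) ✓  (H4,D1,G3)→tasted(G3,D1) ✓  (H4,D3,G2)→tasted(G2,D3) ✗  (H4,D4,G2)→tasted(G2,D4) ✓
Counterexamples (restrictor triples failing the scope): 4.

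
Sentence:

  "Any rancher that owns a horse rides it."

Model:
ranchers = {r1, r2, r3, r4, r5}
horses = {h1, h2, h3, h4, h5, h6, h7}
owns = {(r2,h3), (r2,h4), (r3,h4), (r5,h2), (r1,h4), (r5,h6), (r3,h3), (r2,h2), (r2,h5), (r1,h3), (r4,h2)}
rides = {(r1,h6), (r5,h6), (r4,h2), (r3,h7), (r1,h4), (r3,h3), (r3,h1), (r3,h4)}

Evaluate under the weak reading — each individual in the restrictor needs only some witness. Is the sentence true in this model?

False

"it" takes "a horse" as antecedent — a donkey pronoun bound across the clause boundary.
Weak reading: every rancher r with some owns-horse has at least one owns-horse h such that rides(r,h).
Per rancher: r1:✓  r2:✗  r3:✓  r4:✓  r5:✓
r2 has no witness among its owns-horses.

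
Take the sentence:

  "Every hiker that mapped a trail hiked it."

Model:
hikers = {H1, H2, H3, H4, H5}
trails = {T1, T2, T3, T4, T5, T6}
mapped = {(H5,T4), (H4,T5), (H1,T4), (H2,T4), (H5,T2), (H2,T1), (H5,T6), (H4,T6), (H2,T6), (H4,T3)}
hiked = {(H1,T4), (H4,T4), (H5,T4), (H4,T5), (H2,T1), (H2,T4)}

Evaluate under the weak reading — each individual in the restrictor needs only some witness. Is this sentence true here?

"it" takes "a trail" as antecedent — a donkey pronoun bound across the clause boundary.
Weak reading: every hiker h with some mapped-trail has at least one mapped-trail t such that hiked(h,t).
Per hiker: H1:✓  H2:✓  H4:✓  H5:✓
Every hiker in the restrictor has a witness.

True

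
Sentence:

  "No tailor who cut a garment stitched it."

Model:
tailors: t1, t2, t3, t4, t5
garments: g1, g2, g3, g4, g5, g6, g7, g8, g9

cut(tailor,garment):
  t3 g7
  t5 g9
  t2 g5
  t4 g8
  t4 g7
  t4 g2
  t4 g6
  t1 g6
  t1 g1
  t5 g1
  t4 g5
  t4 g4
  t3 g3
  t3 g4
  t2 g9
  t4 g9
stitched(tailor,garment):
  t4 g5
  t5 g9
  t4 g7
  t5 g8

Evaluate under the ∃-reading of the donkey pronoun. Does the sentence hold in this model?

False

"it" takes "a garment" as antecedent — a donkey pronoun bound across the clause boundary.
Truth condition: for no (t,g) with cut(t,g) does stitched(t,g) hold.
Restrictor pairs — does the scope hold? (t1,g1):fails  (t1,g6):fails  (t2,g5):fails  (t2,g9):fails  (t3,g3):fails  (t3,g4):fails  (t3,g7):fails  (t4,g2):fails  (t4,g4):fails  (t4,g5):holds  (t4,g6):fails  (t4,g7):holds  (t4,g8):fails  (t4,g9):fails  (t5,g1):fails  (t5,g9):holds
Scope holds for 3 pair(s), so the sentence is false.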